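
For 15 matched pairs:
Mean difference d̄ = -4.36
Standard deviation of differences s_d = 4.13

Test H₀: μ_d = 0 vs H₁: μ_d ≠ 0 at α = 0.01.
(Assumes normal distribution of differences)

df = n - 1 = 14
SE = s_d/√n = 4.13/√15 = 1.0664
t = d̄/SE = -4.36/1.0664 = -4.0885
Critical value: t_{0.005,14} = ±2.977
p-value ≈ 0.0011
Decision: reject H₀

Answer: t = -4.0885, reject H₀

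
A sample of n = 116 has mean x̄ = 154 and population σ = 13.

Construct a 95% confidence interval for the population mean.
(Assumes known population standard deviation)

Confidence level: 95%, α = 0.05
z_0.025 = 1.960
SE = σ/√n = 13/√116 = 1.2070
Margin of error = 1.960 × 1.2070 = 2.3657
CI: x̄ ± margin = 154 ± 2.3657
CI: (151.6343, 156.3657)

Answer: (151.6343, 156.3657)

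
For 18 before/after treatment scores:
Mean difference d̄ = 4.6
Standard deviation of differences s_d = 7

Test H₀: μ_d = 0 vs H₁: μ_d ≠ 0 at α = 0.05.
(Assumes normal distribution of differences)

Answer: t = 2.7880, reject H₀

Derivation:
df = n - 1 = 17
SE = s_d/√n = 7/√18 = 1.6499
t = d̄/SE = 4.6/1.6499 = 2.7880
Critical value: t_{0.025,17} = ±2.110
p-value ≈ 0.0126
Decision: reject H₀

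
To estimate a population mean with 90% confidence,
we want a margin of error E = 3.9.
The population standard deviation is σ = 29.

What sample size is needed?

Answer: n = 150

Derivation:
z_0.05 = 1.645
n = (z×σ/E)² = (1.645×29/3.9)²
n = 149.6231
Round up: n = 150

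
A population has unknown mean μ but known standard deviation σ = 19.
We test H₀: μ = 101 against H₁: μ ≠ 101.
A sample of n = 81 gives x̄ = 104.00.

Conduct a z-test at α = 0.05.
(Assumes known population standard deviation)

Answer: z = 1.4211, fail to reject H₀

Derivation:
Standard error: SE = σ/√n = 19/√81 = 2.1111
z-statistic: z = (x̄ - μ₀)/SE = (104.00 - 101)/2.1111 = 1.4211
Critical value: ±1.960
p-value = 0.1553
Decision: fail to reject H₀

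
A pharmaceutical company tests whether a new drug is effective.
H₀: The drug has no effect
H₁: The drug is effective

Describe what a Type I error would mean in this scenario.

Answer: Concluding the drug is effective when it actually has no effect

Derivation:
Type I error (α): Rejecting H₀ when H₀ is true
Type II error (β): Failing to reject H₀ when H₁ is true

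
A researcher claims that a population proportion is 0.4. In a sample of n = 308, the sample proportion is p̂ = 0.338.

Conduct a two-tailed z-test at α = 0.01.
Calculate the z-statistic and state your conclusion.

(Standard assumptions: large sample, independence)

H₀: p = 0.4, H₁: p ≠ 0.4
Standard error: SE = √(p₀(1-p₀)/n) = √(0.4×0.6/308) = 0.027915
z-statistic: z = (p̂ - p₀)/SE = (0.338 - 0.4)/0.027915 = -2.2210
Critical value: z_0.005 = ±2.576
p-value = 0.0264
Decision: fail to reject H₀ at α = 0.01

Answer: z = -2.2210, fail to reject H₀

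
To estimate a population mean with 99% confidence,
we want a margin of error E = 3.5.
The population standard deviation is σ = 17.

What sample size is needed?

Answer: n = 157

Derivation:
z_0.005 = 2.576
n = (z×σ/E)² = (2.576×17/3.5)²
n = 156.5501
Round up: n = 157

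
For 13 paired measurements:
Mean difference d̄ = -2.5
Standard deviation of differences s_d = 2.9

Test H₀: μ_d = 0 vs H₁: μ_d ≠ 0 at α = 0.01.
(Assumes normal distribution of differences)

Answer: t = -3.1083, reject H₀

Derivation:
df = n - 1 = 12
SE = s_d/√n = 2.9/√13 = 0.8043
t = d̄/SE = -2.5/0.8043 = -3.1083
Critical value: t_{0.005,12} = ±3.055
p-value ≈ 0.0090
Decision: reject H₀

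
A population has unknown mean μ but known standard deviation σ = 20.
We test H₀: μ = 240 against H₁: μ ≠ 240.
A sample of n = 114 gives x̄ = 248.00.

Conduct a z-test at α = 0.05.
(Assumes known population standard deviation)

Answer: z = 4.2708, reject H₀

Derivation:
Standard error: SE = σ/√n = 20/√114 = 1.8732
z-statistic: z = (x̄ - μ₀)/SE = (248.00 - 240)/1.8732 = 4.2708
Critical value: ±1.960
p-value < 0.0001
Decision: reject H₀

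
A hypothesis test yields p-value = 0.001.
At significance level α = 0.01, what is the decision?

Compare p-value to α:
0.001 < 0.01
Decision: reject H₀

Answer: reject H₀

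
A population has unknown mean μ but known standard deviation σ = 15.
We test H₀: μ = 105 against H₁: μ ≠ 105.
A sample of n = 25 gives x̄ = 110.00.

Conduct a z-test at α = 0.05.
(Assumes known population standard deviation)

Standard error: SE = σ/√n = 15/√25 = 3.0000
z-statistic: z = (x̄ - μ₀)/SE = (110.00 - 105)/3.0000 = 1.6667
Critical value: ±1.960
p-value = 0.0956
Decision: fail to reject H₀

Answer: z = 1.6667, fail to reject H₀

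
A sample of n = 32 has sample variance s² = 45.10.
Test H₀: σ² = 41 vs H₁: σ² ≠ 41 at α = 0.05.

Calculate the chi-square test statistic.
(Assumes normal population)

df = n - 1 = 31
χ² = (n-1)s²/σ₀² = 31×45.10/41 = 34.1000
Critical values: χ²_{0.975,31} = 17.539, χ²_{0.025,31} = 48.232
Rejection region: χ² < 17.539 or χ² > 48.232
Decision: fail to reject H₀

Answer: χ² = 34.1000, fail to reject H₀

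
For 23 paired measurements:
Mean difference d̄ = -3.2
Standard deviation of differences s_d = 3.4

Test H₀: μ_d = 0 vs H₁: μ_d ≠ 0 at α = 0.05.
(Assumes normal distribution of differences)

df = n - 1 = 22
SE = s_d/√n = 3.4/√23 = 0.7089
t = d̄/SE = -3.2/0.7089 = -4.5140
Critical value: t_{0.025,22} = ±2.074
p-value ≈ 0.0002
Decision: reject H₀

Answer: t = -4.5140, reject H₀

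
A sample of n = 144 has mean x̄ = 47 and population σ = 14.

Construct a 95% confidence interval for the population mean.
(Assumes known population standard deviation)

Confidence level: 95%, α = 0.05
z_0.025 = 1.960
SE = σ/√n = 14/√144 = 1.1667
Margin of error = 1.960 × 1.1667 = 2.2867
CI: x̄ ± margin = 47 ± 2.2867
CI: (44.7133, 49.2867)

Answer: (44.7133, 49.2867)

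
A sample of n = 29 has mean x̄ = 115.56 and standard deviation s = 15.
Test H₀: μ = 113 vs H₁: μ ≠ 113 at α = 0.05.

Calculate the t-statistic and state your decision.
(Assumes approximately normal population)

Answer: t = 0.9191, fail to reject H₀

Derivation:
df = n - 1 = 28
SE = s/√n = 15/√29 = 2.7854
t = (x̄ - μ₀)/SE = (115.56 - 113)/2.7854 = 0.9191
Critical value: t_{0.025,28} = ±2.048
p-value ≈ 0.3659
Decision: fail to reject H₀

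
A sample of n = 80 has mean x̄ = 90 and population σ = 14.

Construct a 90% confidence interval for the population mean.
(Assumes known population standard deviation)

Answer: (87.4252, 92.5748)

Derivation:
Confidence level: 90%, α = 0.1
z_0.05 = 1.645
SE = σ/√n = 14/√80 = 1.5652
Margin of error = 1.645 × 1.5652 = 2.5748
CI: x̄ ± margin = 90 ± 2.5748
CI: (87.4252, 92.5748)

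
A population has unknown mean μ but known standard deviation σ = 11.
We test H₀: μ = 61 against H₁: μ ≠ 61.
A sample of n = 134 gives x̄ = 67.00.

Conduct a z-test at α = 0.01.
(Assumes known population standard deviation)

Standard error: SE = σ/√n = 11/√134 = 0.9503
z-statistic: z = (x̄ - μ₀)/SE = (67.00 - 61)/0.9503 = 6.3138
Critical value: ±2.576
p-value < 0.0001
Decision: reject H₀

Answer: z = 6.3138, reject H₀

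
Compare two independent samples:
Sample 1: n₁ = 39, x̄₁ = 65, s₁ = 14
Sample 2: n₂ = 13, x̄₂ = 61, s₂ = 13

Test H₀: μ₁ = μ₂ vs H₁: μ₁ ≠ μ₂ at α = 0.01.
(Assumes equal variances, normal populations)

Pooled variance: s²_p = [38×14² + 12×13²]/(50) = 189.5200
s_p = 13.7666
SE = s_p×√(1/n₁ + 1/n₂) = 13.7666×√(1/39 + 1/13) = 4.4088
t = (x̄₁ - x̄₂)/SE = (65 - 61)/4.4088 = 0.9073
df = 50, t-critical = ±2.678
Decision: fail to reject H₀

Answer: t = 0.9073, fail to reject H₀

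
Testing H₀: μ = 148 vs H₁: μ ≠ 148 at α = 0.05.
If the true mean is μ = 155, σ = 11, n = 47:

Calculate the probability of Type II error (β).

Answer: β ≈ 0.0081

Derivation:
SE = σ/√n = 11/√47 = 1.6045
Critical values: μ₀ ± z_0.025×SE = 148 ± 1.960×1.6045
Acceptance region: (144.8552, 151.1448)
Under H₁ (μ = 155): z_high = (151.1448 - 155)/1.6045 = -2.4027, z_low = (144.8552 - 155)/1.6045 = -6.3227
β = P(not reject | H₁) = Φ(-2.4027) - Φ(-6.3227) ≈ 0.0081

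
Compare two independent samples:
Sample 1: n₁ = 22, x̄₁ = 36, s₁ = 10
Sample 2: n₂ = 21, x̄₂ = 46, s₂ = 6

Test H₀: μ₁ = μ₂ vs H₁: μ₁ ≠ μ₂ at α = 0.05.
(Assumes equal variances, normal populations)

Answer: t = -3.9524, reject H₀

Derivation:
Pooled variance: s²_p = [21×10² + 20×6²]/(41) = 68.7805
s_p = 8.2934
SE = s_p×√(1/n₁ + 1/n₂) = 8.2934×√(1/22 + 1/21) = 2.5301
t = (x̄₁ - x̄₂)/SE = (36 - 46)/2.5301 = -3.9524
df = 41, t-critical = ±2.020
Decision: reject H₀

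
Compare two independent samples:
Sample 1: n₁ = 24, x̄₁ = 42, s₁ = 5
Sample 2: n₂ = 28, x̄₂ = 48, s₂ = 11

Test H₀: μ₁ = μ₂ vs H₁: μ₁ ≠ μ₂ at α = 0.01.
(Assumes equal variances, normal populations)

Answer: t = -2.4606, fail to reject H₀

Derivation:
Pooled variance: s²_p = [23×5² + 27×11²]/(50) = 76.8400
s_p = 8.7658
SE = s_p×√(1/n₁ + 1/n₂) = 8.7658×√(1/24 + 1/28) = 2.4384
t = (x̄₁ - x̄₂)/SE = (42 - 48)/2.4384 = -2.4606
df = 50, t-critical = ±2.678
Decision: fail to reject H₀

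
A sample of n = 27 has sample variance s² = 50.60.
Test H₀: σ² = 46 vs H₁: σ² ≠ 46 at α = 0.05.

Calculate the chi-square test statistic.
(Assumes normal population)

Answer: χ² = 28.6000, fail to reject H₀

Derivation:
df = n - 1 = 26
χ² = (n-1)s²/σ₀² = 26×50.60/46 = 28.6000
Critical values: χ²_{0.975,26} = 13.844, χ²_{0.025,26} = 41.923
Rejection region: χ² < 13.844 or χ² > 41.923
Decision: fail to reject H₀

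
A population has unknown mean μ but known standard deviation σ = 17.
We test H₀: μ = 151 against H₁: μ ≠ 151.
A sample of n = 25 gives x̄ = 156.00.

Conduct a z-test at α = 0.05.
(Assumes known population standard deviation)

Standard error: SE = σ/√n = 17/√25 = 3.4000
z-statistic: z = (x̄ - μ₀)/SE = (156.00 - 151)/3.4000 = 1.4706
Critical value: ±1.960
p-value = 0.1414
Decision: fail to reject H₀

Answer: z = 1.4706, fail to reject H₀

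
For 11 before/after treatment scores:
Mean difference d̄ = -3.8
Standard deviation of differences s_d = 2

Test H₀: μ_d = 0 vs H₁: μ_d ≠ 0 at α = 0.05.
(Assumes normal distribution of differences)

df = n - 1 = 10
SE = s_d/√n = 2/√11 = 0.6030
t = d̄/SE = -3.8/0.6030 = -6.3018
Critical value: t_{0.025,10} = ±2.228
p-value ≈ 0.0001
Decision: reject H₀

Answer: t = -6.3018, reject H₀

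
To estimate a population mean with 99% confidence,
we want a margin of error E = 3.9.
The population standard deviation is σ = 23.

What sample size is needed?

z_0.005 = 2.576
n = (z×σ/E)² = (2.576×23/3.9)²
n = 230.7906
Round up: n = 231

Answer: n = 231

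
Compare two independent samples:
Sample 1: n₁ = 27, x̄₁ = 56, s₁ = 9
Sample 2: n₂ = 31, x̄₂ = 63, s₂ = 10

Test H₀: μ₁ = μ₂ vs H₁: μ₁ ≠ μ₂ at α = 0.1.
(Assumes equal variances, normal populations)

Answer: t = -2.7849, reject H₀

Derivation:
Pooled variance: s²_p = [26×9² + 30×10²]/(56) = 91.1786
s_p = 9.5487
SE = s_p×√(1/n₁ + 1/n₂) = 9.5487×√(1/27 + 1/31) = 2.5136
t = (x̄₁ - x̄₂)/SE = (56 - 63)/2.5136 = -2.7849
df = 56, t-critical = ±1.673
Decision: reject H₀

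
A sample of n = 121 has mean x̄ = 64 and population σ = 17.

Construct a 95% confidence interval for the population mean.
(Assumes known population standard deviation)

Answer: (60.9708, 67.0292)

Derivation:
Confidence level: 95%, α = 0.05
z_0.025 = 1.960
SE = σ/√n = 17/√121 = 1.5455
Margin of error = 1.960 × 1.5455 = 3.0292
CI: x̄ ± margin = 64 ± 3.0292
CI: (60.9708, 67.0292)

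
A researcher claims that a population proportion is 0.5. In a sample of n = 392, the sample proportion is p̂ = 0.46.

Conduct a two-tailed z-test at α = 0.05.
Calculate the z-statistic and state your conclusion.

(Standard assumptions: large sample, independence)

H₀: p = 0.5, H₁: p ≠ 0.5
Standard error: SE = √(p₀(1-p₀)/n) = √(0.5×0.5/392) = 0.025254
z-statistic: z = (p̂ - p₀)/SE = (0.46 - 0.5)/0.025254 = -1.5839
Critical value: z_0.025 = ±1.960
p-value = 0.1132
Decision: fail to reject H₀ at α = 0.05

Answer: z = -1.5839, fail to reject H₀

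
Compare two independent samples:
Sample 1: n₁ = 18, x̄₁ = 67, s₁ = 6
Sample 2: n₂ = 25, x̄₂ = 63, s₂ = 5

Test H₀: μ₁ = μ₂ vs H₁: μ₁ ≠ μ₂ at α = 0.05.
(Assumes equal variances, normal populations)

Answer: t = 2.3800, reject H₀

Derivation:
Pooled variance: s²_p = [17×6² + 24×5²]/(41) = 29.5610
s_p = 5.4370
SE = s_p×√(1/n₁ + 1/n₂) = 5.4370×√(1/18 + 1/25) = 1.6807
t = (x̄₁ - x̄₂)/SE = (67 - 63)/1.6807 = 2.3800
df = 41, t-critical = ±2.020
Decision: reject H₀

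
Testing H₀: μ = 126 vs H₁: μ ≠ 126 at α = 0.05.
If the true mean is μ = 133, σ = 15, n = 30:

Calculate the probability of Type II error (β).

Answer: β ≈ 0.2756

Derivation:
SE = σ/√n = 15/√30 = 2.7386
Critical values: μ₀ ± z_0.025×SE = 126 ± 1.960×2.7386
Acceptance region: (120.6323, 131.3677)
Under H₁ (μ = 133): z_high = (131.3677 - 133)/2.7386 = -0.5960, z_low = (120.6323 - 133)/2.7386 = -4.5161
β = P(not reject | H₁) = Φ(-0.5960) - Φ(-4.5161) ≈ 0.2756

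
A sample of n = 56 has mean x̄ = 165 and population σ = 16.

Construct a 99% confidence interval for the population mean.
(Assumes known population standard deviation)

Confidence level: 99%, α = 0.01
z_0.005 = 2.576
SE = σ/√n = 16/√56 = 2.1381
Margin of error = 2.576 × 2.1381 = 5.5077
CI: x̄ ± margin = 165 ± 5.5077
CI: (159.4923, 170.5077)

Answer: (159.4923, 170.5077)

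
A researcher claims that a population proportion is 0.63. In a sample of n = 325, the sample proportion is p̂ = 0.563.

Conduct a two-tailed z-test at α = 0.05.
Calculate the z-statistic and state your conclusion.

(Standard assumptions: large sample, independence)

H₀: p = 0.63, H₁: p ≠ 0.63
Standard error: SE = √(p₀(1-p₀)/n) = √(0.63×0.37/325) = 0.026781
z-statistic: z = (p̂ - p₀)/SE = (0.563 - 0.63)/0.026781 = -2.5018
Critical value: z_0.025 = ±1.960
p-value = 0.0124
Decision: reject H₀ at α = 0.05

Answer: z = -2.5018, reject H₀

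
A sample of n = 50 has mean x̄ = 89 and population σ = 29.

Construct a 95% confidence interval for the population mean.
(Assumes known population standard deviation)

Confidence level: 95%, α = 0.05
z_0.025 = 1.960
SE = σ/√n = 29/√50 = 4.1012
Margin of error = 1.960 × 4.1012 = 8.0384
CI: x̄ ± margin = 89 ± 8.0384
CI: (80.9616, 97.0384)

Answer: (80.9616, 97.0384)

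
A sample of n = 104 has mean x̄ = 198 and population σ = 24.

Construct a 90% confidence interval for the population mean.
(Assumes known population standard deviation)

Confidence level: 90%, α = 0.1
z_0.05 = 1.645
SE = σ/√n = 24/√104 = 2.3534
Margin of error = 1.645 × 2.3534 = 3.8713
CI: x̄ ± margin = 198 ± 3.8713
CI: (194.1287, 201.8713)

Answer: (194.1287, 201.8713)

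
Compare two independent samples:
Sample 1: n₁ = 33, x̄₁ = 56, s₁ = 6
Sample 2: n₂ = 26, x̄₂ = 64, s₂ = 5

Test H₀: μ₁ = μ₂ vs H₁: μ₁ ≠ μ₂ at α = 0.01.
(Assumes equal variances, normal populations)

Answer: t = -5.4637, reject H₀

Derivation:
Pooled variance: s²_p = [32×6² + 25×5²]/(57) = 31.1754
s_p = 5.5835
SE = s_p×√(1/n₁ + 1/n₂) = 5.5835×√(1/33 + 1/26) = 1.4642
t = (x̄₁ - x̄₂)/SE = (56 - 64)/1.4642 = -5.4637
df = 57, t-critical = ±2.665
Decision: reject H₀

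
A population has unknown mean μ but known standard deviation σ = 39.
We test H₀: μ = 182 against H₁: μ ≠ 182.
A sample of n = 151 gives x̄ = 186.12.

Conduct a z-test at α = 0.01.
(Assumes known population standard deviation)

Answer: z = 1.2981, fail to reject H₀

Derivation:
Standard error: SE = σ/√n = 39/√151 = 3.1738
z-statistic: z = (x̄ - μ₀)/SE = (186.12 - 182)/3.1738 = 1.2981
Critical value: ±2.576
p-value = 0.1943
Decision: fail to reject H₀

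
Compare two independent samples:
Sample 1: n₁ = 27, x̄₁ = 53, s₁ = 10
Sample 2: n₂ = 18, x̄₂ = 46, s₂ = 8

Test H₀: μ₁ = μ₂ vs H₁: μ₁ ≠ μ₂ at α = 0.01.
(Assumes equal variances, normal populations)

Pooled variance: s²_p = [26×10² + 17×8²]/(43) = 85.7674
s_p = 9.2611
SE = s_p×√(1/n₁ + 1/n₂) = 9.2611×√(1/27 + 1/18) = 2.8181
t = (x̄₁ - x̄₂)/SE = (53 - 46)/2.8181 = 2.4839
df = 43, t-critical = ±2.695
Decision: fail to reject H₀

Answer: t = 2.4839, fail to reject H₀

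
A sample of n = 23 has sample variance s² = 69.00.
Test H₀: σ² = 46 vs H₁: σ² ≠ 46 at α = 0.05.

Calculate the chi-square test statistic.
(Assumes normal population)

Answer: χ² = 33.0000, fail to reject H₀

Derivation:
df = n - 1 = 22
χ² = (n-1)s²/σ₀² = 22×69.00/46 = 33.0000
Critical values: χ²_{0.975,22} = 10.982, χ²_{0.025,22} = 36.781
Rejection region: χ² < 10.982 or χ² > 36.781
Decision: fail to reject H₀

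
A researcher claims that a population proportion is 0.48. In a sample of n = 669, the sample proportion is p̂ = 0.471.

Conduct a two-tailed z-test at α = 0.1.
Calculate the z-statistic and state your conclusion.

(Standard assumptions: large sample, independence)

Answer: z = -0.4659, fail to reject H₀

Derivation:
H₀: p = 0.48, H₁: p ≠ 0.48
Standard error: SE = √(p₀(1-p₀)/n) = √(0.48×0.52/669) = 0.019316
z-statistic: z = (p̂ - p₀)/SE = (0.471 - 0.48)/0.019316 = -0.4659
Critical value: z_0.05 = ±1.645
p-value = 0.6413
Decision: fail to reject H₀ at α = 0.1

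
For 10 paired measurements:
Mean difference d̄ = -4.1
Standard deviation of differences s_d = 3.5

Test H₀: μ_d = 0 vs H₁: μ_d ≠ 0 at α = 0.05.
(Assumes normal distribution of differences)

df = n - 1 = 9
SE = s_d/√n = 3.5/√10 = 1.1068
t = d̄/SE = -4.1/1.1068 = -3.7044
Critical value: t_{0.025,9} = ±2.262
p-value ≈ 0.0049
Decision: reject H₀

Answer: t = -3.7044, reject H₀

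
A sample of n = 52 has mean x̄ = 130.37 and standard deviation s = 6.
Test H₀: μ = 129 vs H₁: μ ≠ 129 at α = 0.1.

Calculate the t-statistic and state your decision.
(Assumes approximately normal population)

df = n - 1 = 51
SE = s/√n = 6/√52 = 0.8321
t = (x̄ - μ₀)/SE = (130.37 - 129)/0.8321 = 1.6464
Critical value: t_{0.05,51} = ±1.675
p-value ≈ 0.1058
Decision: fail to reject H₀

Answer: t = 1.6464, fail to reject H₀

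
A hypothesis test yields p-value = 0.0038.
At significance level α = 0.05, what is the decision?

Compare p-value to α:
0.0038 < 0.05
Decision: reject H₀

Answer: reject H₀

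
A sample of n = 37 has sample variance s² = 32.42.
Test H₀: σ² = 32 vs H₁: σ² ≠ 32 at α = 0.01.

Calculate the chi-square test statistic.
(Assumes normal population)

df = n - 1 = 36
χ² = (n-1)s²/σ₀² = 36×32.42/32 = 36.4725
Critical values: χ²_{0.995,36} = 17.887, χ²_{0.005,36} = 61.581
Rejection region: χ² < 17.887 or χ² > 61.581
Decision: fail to reject H₀

Answer: χ² = 36.4725, fail to reject H₀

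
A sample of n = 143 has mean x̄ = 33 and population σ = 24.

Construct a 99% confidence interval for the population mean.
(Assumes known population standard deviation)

Confidence level: 99%, α = 0.01
z_0.005 = 2.576
SE = σ/√n = 24/√143 = 2.0070
Margin of error = 2.576 × 2.0070 = 5.1700
CI: x̄ ± margin = 33 ± 5.1700
CI: (27.8300, 38.1700)

Answer: (27.8300, 38.1700)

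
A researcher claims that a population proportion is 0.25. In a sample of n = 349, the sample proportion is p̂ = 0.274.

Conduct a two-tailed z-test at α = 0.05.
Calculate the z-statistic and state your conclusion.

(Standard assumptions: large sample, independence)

H₀: p = 0.25, H₁: p ≠ 0.25
Standard error: SE = √(p₀(1-p₀)/n) = √(0.25×0.75/349) = 0.023179
z-statistic: z = (p̂ - p₀)/SE = (0.274 - 0.25)/0.023179 = 1.0354
Critical value: z_0.025 = ±1.960
p-value = 0.3005
Decision: fail to reject H₀ at α = 0.05

Answer: z = 1.0354, fail to reject H₀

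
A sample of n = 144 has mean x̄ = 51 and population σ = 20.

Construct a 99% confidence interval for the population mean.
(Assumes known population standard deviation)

Answer: (46.7066, 55.2934)

Derivation:
Confidence level: 99%, α = 0.01
z_0.005 = 2.576
SE = σ/√n = 20/√144 = 1.6667
Margin of error = 2.576 × 1.6667 = 4.2934
CI: x̄ ± margin = 51 ± 4.2934
CI: (46.7066, 55.2934)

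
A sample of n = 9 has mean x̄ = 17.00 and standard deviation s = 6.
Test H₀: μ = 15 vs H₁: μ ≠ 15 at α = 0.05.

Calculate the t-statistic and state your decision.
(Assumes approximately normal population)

df = n - 1 = 8
SE = s/√n = 6/√9 = 2.0000
t = (x̄ - μ₀)/SE = (17.00 - 15)/2.0000 = 1.0000
Critical value: t_{0.025,8} = ±2.306
p-value ≈ 0.3466
Decision: fail to reject H₀

Answer: t = 1.0000, fail to reject H₀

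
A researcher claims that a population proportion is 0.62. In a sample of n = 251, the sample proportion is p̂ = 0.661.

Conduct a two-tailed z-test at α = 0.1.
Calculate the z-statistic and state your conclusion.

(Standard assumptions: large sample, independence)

H₀: p = 0.62, H₁: p ≠ 0.62
Standard error: SE = √(p₀(1-p₀)/n) = √(0.62×0.38/251) = 0.030637
z-statistic: z = (p̂ - p₀)/SE = (0.661 - 0.62)/0.030637 = 1.3383
Critical value: z_0.05 = ±1.645
p-value = 0.1808
Decision: fail to reject H₀ at α = 0.1

Answer: z = 1.3383, fail to reject H₀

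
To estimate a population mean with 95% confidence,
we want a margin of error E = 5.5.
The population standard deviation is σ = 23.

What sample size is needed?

z_0.025 = 1.960
n = (z×σ/E)² = (1.960×23/5.5)²
n = 67.1804
Round up: n = 68

Answer: n = 68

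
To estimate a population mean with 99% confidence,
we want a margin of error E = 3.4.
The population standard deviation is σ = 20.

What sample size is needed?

Answer: n = 230

Derivation:
z_0.005 = 2.576
n = (z×σ/E)² = (2.576×20/3.4)²
n = 229.6116
Round up: n = 230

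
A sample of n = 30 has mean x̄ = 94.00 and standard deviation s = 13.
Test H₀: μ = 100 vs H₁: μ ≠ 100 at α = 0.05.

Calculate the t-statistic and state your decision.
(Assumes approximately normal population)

df = n - 1 = 29
SE = s/√n = 13/√30 = 2.3735
t = (x̄ - μ₀)/SE = (94.00 - 100)/2.3735 = -2.5279
Critical value: t_{0.025,29} = ±2.045
p-value ≈ 0.0172
Decision: reject H₀

Answer: t = -2.5279, reject H₀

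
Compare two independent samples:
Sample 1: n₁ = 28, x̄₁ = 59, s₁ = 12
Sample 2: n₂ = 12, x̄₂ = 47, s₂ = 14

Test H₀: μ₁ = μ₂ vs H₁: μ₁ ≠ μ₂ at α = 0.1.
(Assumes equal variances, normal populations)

Answer: t = 2.7577, reject H₀

Derivation:
Pooled variance: s²_p = [27×12² + 11×14²]/(38) = 159.0526
s_p = 12.6116
SE = s_p×√(1/n₁ + 1/n₂) = 12.6116×√(1/28 + 1/12) = 4.3514
t = (x̄₁ - x̄₂)/SE = (59 - 47)/4.3514 = 2.7577
df = 38, t-critical = ±1.686
Decision: reject H₀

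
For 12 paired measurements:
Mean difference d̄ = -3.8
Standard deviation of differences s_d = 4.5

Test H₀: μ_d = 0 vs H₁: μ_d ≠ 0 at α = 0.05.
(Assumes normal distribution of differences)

Answer: t = -2.9253, reject H₀

Derivation:
df = n - 1 = 11
SE = s_d/√n = 4.5/√12 = 1.2990
t = d̄/SE = -3.8/1.2990 = -2.9253
Critical value: t_{0.025,11} = ±2.201
p-value ≈ 0.0138
Decision: reject H₀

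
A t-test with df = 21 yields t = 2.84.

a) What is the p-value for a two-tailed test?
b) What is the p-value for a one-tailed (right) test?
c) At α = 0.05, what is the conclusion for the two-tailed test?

Answer: a) 0.0098, b) 0.0049, c) reject H₀

Derivation:
Using t-distribution with df = 21:
a) Two-tailed: p = 2×P(T > 2.84) = 0.0098
b) One-tailed: p = P(T > 2.84) = 0.0049
c) 0.0098 < 0.05, reject H₀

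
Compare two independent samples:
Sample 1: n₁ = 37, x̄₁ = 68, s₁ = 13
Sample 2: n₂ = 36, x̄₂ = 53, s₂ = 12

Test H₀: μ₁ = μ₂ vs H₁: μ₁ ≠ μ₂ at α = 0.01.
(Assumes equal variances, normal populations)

Pooled variance: s²_p = [36×13² + 35×12²]/(71) = 156.6761
s_p = 12.5170
SE = s_p×√(1/n₁ + 1/n₂) = 12.5170×√(1/37 + 1/36) = 2.9303
t = (x̄₁ - x̄₂)/SE = (68 - 53)/2.9303 = 5.1189
df = 71, t-critical = ±2.647
Decision: reject H₀

Answer: t = 5.1189, reject H₀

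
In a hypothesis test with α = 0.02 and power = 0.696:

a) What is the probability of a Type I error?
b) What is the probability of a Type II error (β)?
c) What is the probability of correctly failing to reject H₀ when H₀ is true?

Answer: a) 0.02, b) 0.304, c) 0.98

Derivation:
a) Type I error probability = α = 0.02
b) Power = P(reject H₀ | H₁ true) = 1 - β = 0.696, so Type II error probability = β = 1 - Power = 0.304
c) P(fail to reject H₀ | H₀ true) = 1 - α = 0.98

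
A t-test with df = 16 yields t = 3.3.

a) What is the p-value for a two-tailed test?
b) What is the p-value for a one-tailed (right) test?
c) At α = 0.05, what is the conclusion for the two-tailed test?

Answer: a) 0.0045, b) 0.0023, c) reject H₀

Derivation:
Using t-distribution with df = 16:
a) Two-tailed: p = 2×P(T > 3.3) = 0.0045
b) One-tailed: p = P(T > 3.3) = 0.0023
c) 0.0045 < 0.05, reject H₀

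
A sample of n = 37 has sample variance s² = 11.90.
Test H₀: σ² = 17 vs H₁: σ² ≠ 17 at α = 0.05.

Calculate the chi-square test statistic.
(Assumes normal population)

df = n - 1 = 36
χ² = (n-1)s²/σ₀² = 36×11.90/17 = 25.2000
Critical values: χ²_{0.975,36} = 21.336, χ²_{0.025,36} = 54.437
Rejection region: χ² < 21.336 or χ² > 54.437
Decision: fail to reject H₀

Answer: χ² = 25.2000, fail to reject H₀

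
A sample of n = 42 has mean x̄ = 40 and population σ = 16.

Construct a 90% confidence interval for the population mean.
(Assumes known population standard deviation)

Answer: (35.9387, 44.0613)

Derivation:
Confidence level: 90%, α = 0.1
z_0.05 = 1.645
SE = σ/√n = 16/√42 = 2.4689
Margin of error = 1.645 × 2.4689 = 4.0613
CI: x̄ ± margin = 40 ± 4.0613
CI: (35.9387, 44.0613)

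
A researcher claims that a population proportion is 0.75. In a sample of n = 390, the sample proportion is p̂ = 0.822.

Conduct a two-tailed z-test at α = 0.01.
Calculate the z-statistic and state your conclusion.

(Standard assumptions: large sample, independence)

H₀: p = 0.75, H₁: p ≠ 0.75
Standard error: SE = √(p₀(1-p₀)/n) = √(0.75×0.25/390) = 0.021926
z-statistic: z = (p̂ - p₀)/SE = (0.822 - 0.75)/0.021926 = 3.2838
Critical value: z_0.005 = ±2.576
p-value = 0.0010
Decision: reject H₀ at α = 0.01

Answer: z = 3.2838, reject H₀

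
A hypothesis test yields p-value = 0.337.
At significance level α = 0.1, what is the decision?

Compare p-value to α:
0.337 ≥ 0.1
Decision: fail to reject H₀

Answer: fail to reject H₀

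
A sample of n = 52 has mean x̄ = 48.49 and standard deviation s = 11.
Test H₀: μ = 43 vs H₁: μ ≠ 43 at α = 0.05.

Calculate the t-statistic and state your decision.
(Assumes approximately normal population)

Answer: t = 3.5991, reject H₀

Derivation:
df = n - 1 = 51
SE = s/√n = 11/√52 = 1.5254
t = (x̄ - μ₀)/SE = (48.49 - 43)/1.5254 = 3.5991
Critical value: t_{0.025,51} = ±2.008
p-value ≈ 0.0007
Decision: reject H₀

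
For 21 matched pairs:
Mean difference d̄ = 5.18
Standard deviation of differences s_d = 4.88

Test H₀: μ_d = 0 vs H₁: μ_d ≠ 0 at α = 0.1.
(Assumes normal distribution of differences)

Answer: t = 4.8643, reject H₀

Derivation:
df = n - 1 = 20
SE = s_d/√n = 4.88/√21 = 1.0649
t = d̄/SE = 5.18/1.0649 = 4.8643
Critical value: t_{0.05,20} = ±1.725
p-value ≈ 0.0001
Decision: reject H₀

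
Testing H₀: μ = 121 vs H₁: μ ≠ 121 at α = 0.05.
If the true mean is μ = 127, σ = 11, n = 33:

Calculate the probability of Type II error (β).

Answer: β ≈ 0.1203

Derivation:
SE = σ/√n = 11/√33 = 1.9149
Critical values: μ₀ ± z_0.025×SE = 121 ± 1.960×1.9149
Acceptance region: (117.2468, 124.7532)
Under H₁ (μ = 127): z_high = (124.7532 - 127)/1.9149 = -1.1733, z_low = (117.2468 - 127)/1.9149 = -5.0933
β = P(not reject | H₁) = Φ(-1.1733) - Φ(-5.0933) ≈ 0.1203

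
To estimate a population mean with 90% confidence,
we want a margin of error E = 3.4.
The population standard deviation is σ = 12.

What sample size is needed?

Answer: n = 34

Derivation:
z_0.05 = 1.645
n = (z×σ/E)² = (1.645×12/3.4)²
n = 33.7083
Round up: n = 34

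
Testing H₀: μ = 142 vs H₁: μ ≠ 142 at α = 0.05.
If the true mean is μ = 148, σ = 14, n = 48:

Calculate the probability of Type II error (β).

SE = σ/√n = 14/√48 = 2.0207
Critical values: μ₀ ± z_0.025×SE = 142 ± 1.960×2.0207
Acceptance region: (138.0394, 145.9606)
Under H₁ (μ = 148): z_high = (145.9606 - 148)/2.0207 = -1.0093, z_low = (138.0394 - 148)/2.0207 = -4.9293
β = P(not reject | H₁) = Φ(-1.0093) - Φ(-4.9293) ≈ 0.1564

Answer: β ≈ 0.1564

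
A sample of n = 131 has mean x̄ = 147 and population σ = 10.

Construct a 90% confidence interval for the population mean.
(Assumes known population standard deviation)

Answer: (145.5628, 148.4372)

Derivation:
Confidence level: 90%, α = 0.1
z_0.05 = 1.645
SE = σ/√n = 10/√131 = 0.8737
Margin of error = 1.645 × 0.8737 = 1.4372
CI: x̄ ± margin = 147 ± 1.4372
CI: (145.5628, 148.4372)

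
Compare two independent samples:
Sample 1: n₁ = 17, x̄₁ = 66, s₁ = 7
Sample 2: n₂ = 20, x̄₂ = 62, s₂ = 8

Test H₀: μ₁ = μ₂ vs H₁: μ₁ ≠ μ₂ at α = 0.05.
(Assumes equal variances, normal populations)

Answer: t = 1.6040, fail to reject H₀

Derivation:
Pooled variance: s²_p = [16×7² + 19×8²]/(35) = 57.1429
s_p = 7.5593
SE = s_p×√(1/n₁ + 1/n₂) = 7.5593×√(1/17 + 1/20) = 2.4937
t = (x̄₁ - x̄₂)/SE = (66 - 62)/2.4937 = 1.6040
df = 35, t-critical = ±2.030
Decision: fail to reject H₀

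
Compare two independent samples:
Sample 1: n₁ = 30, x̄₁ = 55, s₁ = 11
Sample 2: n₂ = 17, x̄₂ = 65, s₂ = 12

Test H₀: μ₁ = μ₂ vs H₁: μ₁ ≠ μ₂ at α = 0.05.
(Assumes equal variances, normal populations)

Answer: t = -2.8983, reject H₀

Derivation:
Pooled variance: s²_p = [29×11² + 16×12²]/(45) = 129.1778
s_p = 11.3656
SE = s_p×√(1/n₁ + 1/n₂) = 11.3656×√(1/30 + 1/17) = 3.4503
t = (x̄₁ - x̄₂)/SE = (55 - 65)/3.4503 = -2.8983
df = 45, t-critical = ±2.014
Decision: reject H₀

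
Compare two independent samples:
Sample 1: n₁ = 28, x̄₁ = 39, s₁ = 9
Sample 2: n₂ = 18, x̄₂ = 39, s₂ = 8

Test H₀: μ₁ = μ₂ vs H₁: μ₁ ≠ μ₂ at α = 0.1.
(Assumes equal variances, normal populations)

Answer: t = 0.0000, fail to reject H₀

Derivation:
Pooled variance: s²_p = [27×9² + 17×8²]/(44) = 74.4318
s_p = 8.6274
SE = s_p×√(1/n₁ + 1/n₂) = 8.6274×√(1/28 + 1/18) = 2.6064
t = (x̄₁ - x̄₂)/SE = (39 - 39)/2.6064 = 0.0000
df = 44, t-critical = ±1.680
Decision: fail to reject H₀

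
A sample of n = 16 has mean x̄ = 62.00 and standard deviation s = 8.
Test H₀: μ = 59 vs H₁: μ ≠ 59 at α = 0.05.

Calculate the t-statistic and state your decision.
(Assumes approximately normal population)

df = n - 1 = 15
SE = s/√n = 8/√16 = 2.0000
t = (x̄ - μ₀)/SE = (62.00 - 59)/2.0000 = 1.5000
Critical value: t_{0.025,15} = ±2.131
p-value ≈ 0.1544
Decision: fail to reject H₀

Answer: t = 1.5000, fail to reject H₀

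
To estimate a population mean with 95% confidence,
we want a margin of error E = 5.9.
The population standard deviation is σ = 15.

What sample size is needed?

Answer: n = 25

Derivation:
z_0.025 = 1.960
n = (z×σ/E)² = (1.960×15/5.9)²
n = 24.8308
Round up: n = 25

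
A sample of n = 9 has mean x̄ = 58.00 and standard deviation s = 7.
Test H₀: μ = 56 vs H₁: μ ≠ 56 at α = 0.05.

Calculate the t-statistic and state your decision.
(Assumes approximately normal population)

df = n - 1 = 8
SE = s/√n = 7/√9 = 2.3333
t = (x̄ - μ₀)/SE = (58.00 - 56)/2.3333 = 0.8572
Critical value: t_{0.025,8} = ±2.306
p-value ≈ 0.4163
Decision: fail to reject H₀

Answer: t = 0.8572, fail to reject H₀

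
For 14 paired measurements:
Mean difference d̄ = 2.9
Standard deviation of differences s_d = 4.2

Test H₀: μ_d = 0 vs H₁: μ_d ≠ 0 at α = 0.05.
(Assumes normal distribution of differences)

Answer: t = 2.5835, reject H₀

Derivation:
df = n - 1 = 13
SE = s_d/√n = 4.2/√14 = 1.1225
t = d̄/SE = 2.9/1.1225 = 2.5835
Critical value: t_{0.025,13} = ±2.160
p-value ≈ 0.0227
Decision: reject H₀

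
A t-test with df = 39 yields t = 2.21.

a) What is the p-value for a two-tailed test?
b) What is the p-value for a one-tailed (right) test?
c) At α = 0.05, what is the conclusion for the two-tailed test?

Answer: a) 0.0330, b) 0.0165, c) reject H₀

Derivation:
Using t-distribution with df = 39:
a) Two-tailed: p = 2×P(T > 2.21) = 0.0330
b) One-tailed: p = P(T > 2.21) = 0.0165
c) 0.0330 < 0.05, reject H₀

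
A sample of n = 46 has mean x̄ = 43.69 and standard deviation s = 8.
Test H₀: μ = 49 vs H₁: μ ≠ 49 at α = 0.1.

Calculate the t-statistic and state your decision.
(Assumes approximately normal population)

Answer: t = -4.5019, reject H₀

Derivation:
df = n - 1 = 45
SE = s/√n = 8/√46 = 1.1795
t = (x̄ - μ₀)/SE = (43.69 - 49)/1.1795 = -4.5019
Critical value: t_{0.05,45} = ±1.679
p-value < 0.0001
Decision: reject H₀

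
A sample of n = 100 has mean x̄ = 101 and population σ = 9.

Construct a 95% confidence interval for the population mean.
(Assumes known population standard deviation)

Confidence level: 95%, α = 0.05
z_0.025 = 1.960
SE = σ/√n = 9/√100 = 0.9000
Margin of error = 1.960 × 0.9000 = 1.7640
CI: x̄ ± margin = 101 ± 1.7640
CI: (99.2360, 102.7640)

Answer: (99.2360, 102.7640)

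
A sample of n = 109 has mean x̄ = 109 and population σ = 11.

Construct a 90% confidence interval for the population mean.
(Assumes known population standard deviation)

Answer: (107.2668, 110.7332)

Derivation:
Confidence level: 90%, α = 0.1
z_0.05 = 1.645
SE = σ/√n = 11/√109 = 1.0536
Margin of error = 1.645 × 1.0536 = 1.7332
CI: x̄ ± margin = 109 ± 1.7332
CI: (107.2668, 110.7332)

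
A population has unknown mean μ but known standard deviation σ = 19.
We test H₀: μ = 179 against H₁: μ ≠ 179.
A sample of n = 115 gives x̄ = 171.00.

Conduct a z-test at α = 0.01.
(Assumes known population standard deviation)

Answer: z = -4.5152, reject H₀

Derivation:
Standard error: SE = σ/√n = 19/√115 = 1.7718
z-statistic: z = (x̄ - μ₀)/SE = (171.00 - 179)/1.7718 = -4.5152
Critical value: ±2.576
p-value < 0.0001
Decision: reject H₀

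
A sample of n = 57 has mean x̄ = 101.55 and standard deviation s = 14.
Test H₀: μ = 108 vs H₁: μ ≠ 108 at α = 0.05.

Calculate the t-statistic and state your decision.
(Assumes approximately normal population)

df = n - 1 = 56
SE = s/√n = 14/√57 = 1.8543
t = (x̄ - μ₀)/SE = (101.55 - 108)/1.8543 = -3.4784
Critical value: t_{0.025,56} = ±2.003
p-value ≈ 0.0010
Decision: reject H₀

Answer: t = -3.4784, reject H₀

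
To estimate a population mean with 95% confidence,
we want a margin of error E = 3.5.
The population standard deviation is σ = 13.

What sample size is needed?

Answer: n = 53

Derivation:
z_0.025 = 1.960
n = (z×σ/E)² = (1.960×13/3.5)²
n = 52.9984
Round up: n = 53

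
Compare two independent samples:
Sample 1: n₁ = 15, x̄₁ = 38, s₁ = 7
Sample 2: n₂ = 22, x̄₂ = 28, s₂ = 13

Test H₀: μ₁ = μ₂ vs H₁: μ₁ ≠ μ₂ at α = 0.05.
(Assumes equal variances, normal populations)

Pooled variance: s²_p = [14×7² + 21×13²]/(35) = 121.0000
s_p = 11.0000
SE = s_p×√(1/n₁ + 1/n₂) = 11.0000×√(1/15 + 1/22) = 3.6833
t = (x̄₁ - x̄₂)/SE = (38 - 28)/3.6833 = 2.7150
df = 35, t-critical = ±2.030
Decision: reject H₀

Answer: t = 2.7150, reject H₀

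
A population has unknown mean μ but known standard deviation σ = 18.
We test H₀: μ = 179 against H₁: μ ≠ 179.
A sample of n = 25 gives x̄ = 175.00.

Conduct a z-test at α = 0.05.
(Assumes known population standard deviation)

Standard error: SE = σ/√n = 18/√25 = 3.6000
z-statistic: z = (x̄ - μ₀)/SE = (175.00 - 179)/3.6000 = -1.1111
Critical value: ±1.960
p-value = 0.2665
Decision: fail to reject H₀

Answer: z = -1.1111, fail to reject H₀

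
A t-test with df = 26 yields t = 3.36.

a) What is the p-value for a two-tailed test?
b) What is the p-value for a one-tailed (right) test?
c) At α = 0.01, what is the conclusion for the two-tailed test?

Answer: a) 0.0024, b) 0.0012, c) reject H₀

Derivation:
Using t-distribution with df = 26:
a) Two-tailed: p = 2×P(T > 3.36) = 0.0024
b) One-tailed: p = P(T > 3.36) = 0.0012
c) 0.0024 < 0.01, reject H₀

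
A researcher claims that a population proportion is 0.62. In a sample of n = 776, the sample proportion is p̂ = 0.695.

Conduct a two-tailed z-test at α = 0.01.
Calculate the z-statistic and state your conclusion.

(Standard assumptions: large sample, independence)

Answer: z = 4.3044, reject H₀

Derivation:
H₀: p = 0.62, H₁: p ≠ 0.62
Standard error: SE = √(p₀(1-p₀)/n) = √(0.62×0.38/776) = 0.017424
z-statistic: z = (p̂ - p₀)/SE = (0.695 - 0.62)/0.017424 = 4.3044
Critical value: z_0.005 = ±2.576
p-value < 0.0001
Decision: reject H₀ at α = 0.01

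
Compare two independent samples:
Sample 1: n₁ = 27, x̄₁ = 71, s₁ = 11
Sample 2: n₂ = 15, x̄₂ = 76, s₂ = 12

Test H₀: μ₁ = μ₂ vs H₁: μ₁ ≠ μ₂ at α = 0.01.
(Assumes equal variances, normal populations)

Answer: t = -1.3668, fail to reject H₀

Derivation:
Pooled variance: s²_p = [26×11² + 14×12²]/(40) = 129.0500
s_p = 11.3600
SE = s_p×√(1/n₁ + 1/n₂) = 11.3600×√(1/27 + 1/15) = 3.6583
t = (x̄₁ - x̄₂)/SE = (71 - 76)/3.6583 = -1.3668
df = 40, t-critical = ±2.704
Decision: fail to reject H₀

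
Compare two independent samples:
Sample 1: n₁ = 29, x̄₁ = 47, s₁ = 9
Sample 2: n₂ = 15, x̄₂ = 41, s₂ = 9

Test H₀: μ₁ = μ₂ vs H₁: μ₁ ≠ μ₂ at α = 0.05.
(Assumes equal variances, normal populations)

Pooled variance: s²_p = [28×9² + 14×9²]/(42) = 81.0000
s_p = 9.0000
SE = s_p×√(1/n₁ + 1/n₂) = 9.0000×√(1/29 + 1/15) = 2.8624
t = (x̄₁ - x̄₂)/SE = (47 - 41)/2.8624 = 2.0961
df = 42, t-critical = ±2.018
Decision: reject H₀

Answer: t = 2.0961, reject H₀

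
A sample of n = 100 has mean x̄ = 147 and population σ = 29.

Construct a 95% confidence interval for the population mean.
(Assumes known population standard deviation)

Answer: (141.3160, 152.6840)

Derivation:
Confidence level: 95%, α = 0.05
z_0.025 = 1.960
SE = σ/√n = 29/√100 = 2.9000
Margin of error = 1.960 × 2.9000 = 5.6840
CI: x̄ ± margin = 147 ± 5.6840
CI: (141.3160, 152.6840)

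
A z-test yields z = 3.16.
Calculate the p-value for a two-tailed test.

Answer: p-value ≈ 0.0016

Derivation:
For z = 3.16:
p = 2×P(Z > |3.16|) = 2×(1 - Φ(3.16)) = 0.0016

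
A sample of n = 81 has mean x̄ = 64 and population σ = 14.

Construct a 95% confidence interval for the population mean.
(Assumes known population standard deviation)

Answer: (60.9510, 67.0490)

Derivation:
Confidence level: 95%, α = 0.05
z_0.025 = 1.960
SE = σ/√n = 14/√81 = 1.5556
Margin of error = 1.960 × 1.5556 = 3.0490
CI: x̄ ± margin = 64 ± 3.0490
CI: (60.9510, 67.0490)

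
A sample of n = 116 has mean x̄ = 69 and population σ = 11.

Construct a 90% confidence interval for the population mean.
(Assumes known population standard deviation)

Answer: (67.3200, 70.6800)

Derivation:
Confidence level: 90%, α = 0.1
z_0.05 = 1.645
SE = σ/√n = 11/√116 = 1.0213
Margin of error = 1.645 × 1.0213 = 1.6800
CI: x̄ ± margin = 69 ± 1.6800
CI: (67.3200, 70.6800)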